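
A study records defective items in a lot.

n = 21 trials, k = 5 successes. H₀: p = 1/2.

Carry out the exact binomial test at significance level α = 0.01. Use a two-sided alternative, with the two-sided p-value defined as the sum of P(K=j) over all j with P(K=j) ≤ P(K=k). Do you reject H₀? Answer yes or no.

reject H₀: no

Exact binomial: n=21, k=5, p₀=1/2=0.5000
P(X=j) = C(n,j)·p₀^j·(1−p₀)^(n−j); p = Σ P(X=j) over j with P(X=j) ≤ P(X=5)
p-value (two-sided) = 0.02660
At α=0.01: p ≥ α → fail to reject H₀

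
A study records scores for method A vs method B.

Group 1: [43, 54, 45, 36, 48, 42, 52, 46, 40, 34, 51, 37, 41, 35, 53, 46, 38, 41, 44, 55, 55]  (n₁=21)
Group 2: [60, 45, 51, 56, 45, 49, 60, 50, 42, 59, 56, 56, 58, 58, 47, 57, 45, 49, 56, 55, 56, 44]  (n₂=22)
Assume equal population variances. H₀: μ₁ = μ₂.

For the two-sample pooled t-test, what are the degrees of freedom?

df = n₁ + n₂ − 2 = 21 + 22 − 2 = 41

degrees of freedom = 41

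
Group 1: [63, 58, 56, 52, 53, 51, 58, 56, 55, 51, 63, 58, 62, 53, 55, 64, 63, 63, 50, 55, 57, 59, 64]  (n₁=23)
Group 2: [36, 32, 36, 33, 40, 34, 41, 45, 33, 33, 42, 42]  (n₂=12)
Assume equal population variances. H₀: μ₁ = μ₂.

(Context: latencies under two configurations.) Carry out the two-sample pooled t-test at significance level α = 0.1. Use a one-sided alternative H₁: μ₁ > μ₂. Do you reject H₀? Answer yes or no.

reject H₀: yes

x̄₁=57.348, s₁=4.589, n₁=23
x̄₂=37.250, s₂=4.495, n₂=12
s_p² = [22·4.589² + 11·4.495²]/33 = 20.7717
SE = √(s_p²·(1/23+1/12)) = 1.6230
t = (57.348−37.250)/1.6230 = 12.3832
df = 33
p-value (one-sided, H₁ greater) = 0.00000
At α=0.1: p < α → reject H₀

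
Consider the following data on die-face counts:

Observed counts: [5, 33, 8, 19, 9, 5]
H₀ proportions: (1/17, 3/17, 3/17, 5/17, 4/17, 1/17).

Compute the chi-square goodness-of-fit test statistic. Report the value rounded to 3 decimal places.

n = 79; E_i = n·p_i = [4.65, 13.94, 13.94, 23.24, 18.59, 4.65]
χ² = (5−4.65)²/4.65 + (33−13.94)²/13.94 + (8−13.94)²/13.94 + (19−23.24)²/23.24 + (9−18.59)²/18.59 + (5−4.65)²/4.65 = 34.3584
df = 5

test statistic = 34.358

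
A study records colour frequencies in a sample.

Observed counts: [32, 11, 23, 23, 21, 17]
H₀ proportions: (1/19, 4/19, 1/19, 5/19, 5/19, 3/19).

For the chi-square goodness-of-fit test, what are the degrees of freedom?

degrees of freedom = 5

df = k − 1 = 6 − 1 = 5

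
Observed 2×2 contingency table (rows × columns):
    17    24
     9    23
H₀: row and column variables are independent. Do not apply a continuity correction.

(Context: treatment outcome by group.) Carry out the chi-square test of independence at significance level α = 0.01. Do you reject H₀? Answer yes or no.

reject H₀: no

Row totals [41, 32], col totals [26, 47], n=73
χ² = (17−14.60)²/14.60 + (24−26.40)²/26.40 + (9−11.40)²/11.40 + (23−20.60)²/20.60 = 1.3944
df = 1
p-value (upper-tail) = 0.23766
At α=0.01: p ≥ α → fail to reject H₀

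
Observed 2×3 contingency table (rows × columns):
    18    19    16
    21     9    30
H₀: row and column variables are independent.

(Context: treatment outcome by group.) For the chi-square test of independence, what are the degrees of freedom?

df = (r−1)(c−1) = (2−1)·(3−1) = 2

degrees of freedom = 2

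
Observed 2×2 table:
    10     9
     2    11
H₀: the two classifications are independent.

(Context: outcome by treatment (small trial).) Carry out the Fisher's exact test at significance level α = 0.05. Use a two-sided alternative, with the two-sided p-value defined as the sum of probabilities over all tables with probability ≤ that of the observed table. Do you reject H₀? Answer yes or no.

Margins: r₁=19, r₂=13, c₁=12, c₂=20, n=32
p_obs = C(19,10)·C(13,2)/C(32,12); sum pmf over tables with pmf ≤ p_obs
p-value (two-sided) = 0.06187
At α=0.05: p ≥ α → fail to reject H₀

reject H₀: no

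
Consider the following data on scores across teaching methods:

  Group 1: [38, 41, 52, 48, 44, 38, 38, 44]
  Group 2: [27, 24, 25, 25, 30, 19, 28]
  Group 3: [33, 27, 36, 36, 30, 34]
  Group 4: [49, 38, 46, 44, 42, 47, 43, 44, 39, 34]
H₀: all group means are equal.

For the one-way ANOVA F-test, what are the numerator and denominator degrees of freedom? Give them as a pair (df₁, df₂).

k = 4 groups, N = 31 total
df = (k−1, N−k) = (4−1, 31−4) = (3, 27)

degrees of freedom = [3, 27]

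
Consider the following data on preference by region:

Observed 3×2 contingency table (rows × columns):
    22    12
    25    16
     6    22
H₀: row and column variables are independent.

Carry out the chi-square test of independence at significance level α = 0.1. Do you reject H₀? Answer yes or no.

Row totals [34, 41, 28], col totals [53, 50], n=103
χ² = (22−17.50)²/17.50 + (12−16.50)²/16.50 + (25−21.10)²/21.10 + (16−19.90)²/19.90 + (6−14.41)²/14.41 + (22−13.59)²/13.59 = 13.9841
df = 2
p-value (upper-tail) = 0.00092
At α=0.1: p < α → reject H₀

reject H₀: yes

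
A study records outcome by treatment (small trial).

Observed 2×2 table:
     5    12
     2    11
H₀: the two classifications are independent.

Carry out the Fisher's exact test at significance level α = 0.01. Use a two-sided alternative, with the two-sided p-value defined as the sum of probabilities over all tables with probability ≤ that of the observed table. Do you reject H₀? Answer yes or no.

Margins: r₁=17, r₂=13, c₁=7, c₂=23, n=30
p_obs = C(17,5)·C(13,2)/C(30,7); sum pmf over tables with pmf ≤ p_obs
p-value (two-sided) = 0.42682
At α=0.01: p ≥ α → fail to reject H₀

reject H₀: no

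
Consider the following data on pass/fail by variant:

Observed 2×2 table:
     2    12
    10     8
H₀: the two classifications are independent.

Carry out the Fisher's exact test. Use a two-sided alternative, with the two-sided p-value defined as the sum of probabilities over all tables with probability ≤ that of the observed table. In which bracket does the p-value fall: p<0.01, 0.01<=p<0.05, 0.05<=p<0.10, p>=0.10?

Margins: r₁=14, r₂=18, c₁=12, c₂=20, n=32
p_obs = C(14,2)·C(18,10)/C(32,12); sum pmf over tables with pmf ≤ p_obs
p-value (two-sided) = 0.02763
→ bracket: 0.01<=p<0.05

p-value bracket: 0.01<=p<0.05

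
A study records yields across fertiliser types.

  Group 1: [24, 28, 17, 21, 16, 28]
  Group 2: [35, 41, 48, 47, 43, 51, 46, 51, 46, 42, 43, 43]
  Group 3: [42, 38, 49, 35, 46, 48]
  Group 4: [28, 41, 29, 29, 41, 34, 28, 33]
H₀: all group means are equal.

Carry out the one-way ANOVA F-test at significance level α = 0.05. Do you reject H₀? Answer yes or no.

reject H₀: yes

Group means [22.33, 44.67, 43.00, 32.88], grand mean 37.219
SSB = Σnᵢ(x̄ᵢ−x̄)² = 2346.594; SSW = ΣΣ(x−x̄ᵢ)² = 730.875
MSB = 2346.594/3 = 782.1979; MSW = 730.875/28 = 26.1027
F = MSB/MSW = 29.9662
df = (3, 28)
p-value (upper-tail) = 0.00000
At α=0.05: p < α → reject H₀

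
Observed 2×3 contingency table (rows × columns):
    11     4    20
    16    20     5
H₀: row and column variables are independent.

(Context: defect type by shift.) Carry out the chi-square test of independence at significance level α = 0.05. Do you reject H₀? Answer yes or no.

reject H₀: yes

Row totals [35, 41], col totals [27, 24, 25], n=76
χ² = (11−12.43)²/12.43 + (4−11.05)²/11.05 + (20−11.51)²/11.51 + (16−14.57)²/14.57 + (20−12.95)²/12.95 + (5−13.49)²/13.49 = 20.2451
df = 2
p-value (upper-tail) = 0.00004
At α=0.05: p < α → reject H₀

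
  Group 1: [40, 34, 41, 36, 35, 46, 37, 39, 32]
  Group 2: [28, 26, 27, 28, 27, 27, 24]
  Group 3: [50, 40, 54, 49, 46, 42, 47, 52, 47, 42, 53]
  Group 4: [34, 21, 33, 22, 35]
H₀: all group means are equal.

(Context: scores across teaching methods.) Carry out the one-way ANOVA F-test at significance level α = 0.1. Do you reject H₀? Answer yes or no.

Group means [37.78, 26.71, 47.45, 29.00], grand mean 37.312
SSB = Σnᵢ(x̄ᵢ−x̄)² = 2265.164; SSW = ΣΣ(x−x̄ᵢ)² = 565.711
MSB = 2265.164/3 = 755.0545; MSW = 565.711/28 = 20.2040
F = MSB/MSW = 37.3716
df = (3, 28)
p-value (upper-tail) = 0.00000
At α=0.1: p < α → reject H₀

reject H₀: yes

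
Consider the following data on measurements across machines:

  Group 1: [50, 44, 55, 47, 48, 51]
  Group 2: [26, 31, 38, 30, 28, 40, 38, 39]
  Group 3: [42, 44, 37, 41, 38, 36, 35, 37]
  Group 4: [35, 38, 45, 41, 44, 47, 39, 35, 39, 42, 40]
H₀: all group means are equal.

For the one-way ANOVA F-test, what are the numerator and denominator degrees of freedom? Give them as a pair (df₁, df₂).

degrees of freedom = [3, 29]

k = 4 groups, N = 33 total
df = (k−1, N−k) = (4−1, 33−4) = (3, 29)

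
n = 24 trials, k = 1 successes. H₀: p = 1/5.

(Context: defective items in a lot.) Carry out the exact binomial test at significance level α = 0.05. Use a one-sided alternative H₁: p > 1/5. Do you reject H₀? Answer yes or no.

reject H₀: no

Exact binomial: n=24, k=1, p₀=1/5=0.2000
P(X≥1) from Σ C(n,i)·p₀^i·(1−p₀)^(n−i)
p-value (one-sided, H₁ greater) = 0.99528
At α=0.05: p ≥ α → fail to reject H₀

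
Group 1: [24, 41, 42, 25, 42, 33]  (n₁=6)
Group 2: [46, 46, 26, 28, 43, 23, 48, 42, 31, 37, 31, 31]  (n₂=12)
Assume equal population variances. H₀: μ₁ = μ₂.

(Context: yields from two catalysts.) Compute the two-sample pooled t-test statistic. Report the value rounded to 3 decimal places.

x̄₁=34.500, s₁=8.456, n₁=6
x̄₂=36.000, s₂=8.728, n₂=12
s_p² = [5·8.456² + 11·8.728²]/16 = 74.7188
SE = √(s_p²·(1/6+1/12)) = 4.3220
t = (34.500−36.000)/4.3220 = -0.3471
df = 16

test statistic = -0.347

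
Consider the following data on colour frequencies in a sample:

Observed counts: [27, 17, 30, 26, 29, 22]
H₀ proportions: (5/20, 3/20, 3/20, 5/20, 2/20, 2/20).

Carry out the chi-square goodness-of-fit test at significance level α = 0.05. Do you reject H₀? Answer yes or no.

n = 151; E_i = n·p_i = [37.75, 22.65, 22.65, 37.75, 15.10, 15.10]
χ² = (27−37.75)²/37.75 + (17−22.65)²/22.65 + (30−22.65)²/22.65 + (26−37.75)²/37.75 + (29−15.10)²/15.10 + (22−15.10)²/15.10 = 26.4614
df = 5
p-value (upper-tail) = 0.00007
At α=0.05: p < α → reject H₀

reject H₀: yes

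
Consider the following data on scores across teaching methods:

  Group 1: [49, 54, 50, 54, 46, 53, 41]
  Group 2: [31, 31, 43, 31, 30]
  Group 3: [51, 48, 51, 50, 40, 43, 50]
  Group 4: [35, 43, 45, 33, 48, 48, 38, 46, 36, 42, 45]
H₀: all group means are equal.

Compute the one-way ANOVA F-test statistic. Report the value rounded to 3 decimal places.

test statistic = 12.324

Group means [49.57, 33.20, 47.57, 41.73], grand mean 43.500
SSB = Σnᵢ(x̄ᵢ−x̄)² = 939.090; SSW = ΣΣ(x−x̄ᵢ)² = 660.410
MSB = 939.090/3 = 313.0299; MSW = 660.410/26 = 25.4004
F = MSB/MSW = 12.3238
df = (3, 26)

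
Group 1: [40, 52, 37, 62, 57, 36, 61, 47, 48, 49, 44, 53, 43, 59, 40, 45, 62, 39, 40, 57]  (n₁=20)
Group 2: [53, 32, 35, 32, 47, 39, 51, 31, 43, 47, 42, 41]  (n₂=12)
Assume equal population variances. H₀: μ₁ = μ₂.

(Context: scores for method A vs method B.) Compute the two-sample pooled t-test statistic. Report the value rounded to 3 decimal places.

test statistic = 2.449

x̄₁=48.550, s₁=8.793, n₁=20
x̄₂=41.083, s₂=7.525, n₂=12
s_p² = [19·8.793² + 11·7.525²]/30 = 69.7289
SE = √(s_p²·(1/20+1/12)) = 3.0491
t = (48.550−41.083)/3.0491 = 2.4488
df = 30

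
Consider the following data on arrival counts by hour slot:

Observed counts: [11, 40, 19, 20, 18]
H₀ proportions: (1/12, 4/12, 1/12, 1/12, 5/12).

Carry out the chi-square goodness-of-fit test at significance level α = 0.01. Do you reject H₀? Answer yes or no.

reject H₀: yes

n = 108; E_i = n·p_i = [9.00, 36.00, 9.00, 9.00, 45.00]
χ² = (11−9.00)²/9.00 + (40−36.00)²/36.00 + (19−9.00)²/9.00 + (20−9.00)²/9.00 + (18−45.00)²/45.00 = 41.6444
df = 4
p-value (upper-tail) = 0.00000
At α=0.01: p < α → reject H₀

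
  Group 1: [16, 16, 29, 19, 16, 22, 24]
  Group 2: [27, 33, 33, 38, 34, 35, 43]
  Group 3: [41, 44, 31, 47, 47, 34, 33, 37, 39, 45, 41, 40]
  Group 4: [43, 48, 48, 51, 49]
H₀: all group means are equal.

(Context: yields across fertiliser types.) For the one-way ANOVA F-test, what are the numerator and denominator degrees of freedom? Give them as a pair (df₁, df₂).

degrees of freedom = [3, 27]

k = 4 groups, N = 31 total
df = (k−1, N−k) = (4−1, 31−4) = (3, 27)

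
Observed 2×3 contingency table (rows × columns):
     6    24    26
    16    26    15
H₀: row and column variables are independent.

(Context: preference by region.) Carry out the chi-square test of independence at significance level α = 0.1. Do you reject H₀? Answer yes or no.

reject H₀: yes

Row totals [56, 57], col totals [22, 50, 41], n=113
χ² = (6−10.90)²/10.90 + (24−24.78)²/24.78 + (26−20.32)²/20.32 + (16−11.10)²/11.10 + (26−25.22)²/25.22 + (15−20.68)²/20.68 = 7.5684
df = 2
p-value (upper-tail) = 0.02273
At α=0.1: p < α → reject H₀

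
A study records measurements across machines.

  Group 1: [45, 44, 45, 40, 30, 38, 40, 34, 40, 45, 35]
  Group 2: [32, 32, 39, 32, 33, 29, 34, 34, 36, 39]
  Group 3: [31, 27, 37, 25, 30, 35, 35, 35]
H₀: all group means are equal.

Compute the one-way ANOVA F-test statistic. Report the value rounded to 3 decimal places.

Group means [39.64, 34.00, 31.88], grand mean 35.552
SSB = Σnᵢ(x̄ᵢ−x̄)² = 315.752; SSW = ΣΣ(x−x̄ᵢ)² = 477.420
MSB = 315.752/2 = 157.8760; MSW = 477.420/26 = 18.3623
F = MSB/MSW = 8.5978
df = (2, 26)

test statistic = 8.598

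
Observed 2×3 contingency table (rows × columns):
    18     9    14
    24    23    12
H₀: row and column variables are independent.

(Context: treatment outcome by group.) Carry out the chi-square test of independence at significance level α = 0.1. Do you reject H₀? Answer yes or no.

Row totals [41, 59], col totals [42, 32, 26], n=100
χ² = (18−17.22)²/17.22 + (9−13.12)²/13.12 + (14−10.66)²/10.66 + (24−24.78)²/24.78 + (23−18.88)²/18.88 + (12−15.34)²/15.34 = 4.0264
df = 2
p-value (upper-tail) = 0.13356
At α=0.1: p ≥ α → fail to reject H₀

reject H₀: no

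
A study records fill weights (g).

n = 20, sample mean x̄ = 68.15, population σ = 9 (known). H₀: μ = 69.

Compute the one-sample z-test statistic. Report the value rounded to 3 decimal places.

test statistic = -0.422

SE = σ/√n = 9/√20 = 2.0125
z = (x̄−μ₀)/SE = (68.15−69)/2.0125 = -0.4224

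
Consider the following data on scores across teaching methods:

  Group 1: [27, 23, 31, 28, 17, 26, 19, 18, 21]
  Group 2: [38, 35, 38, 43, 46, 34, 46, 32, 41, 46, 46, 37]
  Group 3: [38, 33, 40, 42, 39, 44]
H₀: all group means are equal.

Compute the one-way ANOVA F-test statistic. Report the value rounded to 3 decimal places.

test statistic = 35.236

Group means [23.33, 40.17, 39.33], grand mean 34.370
SSB = Σnᵢ(x̄ᵢ−x̄)² = 1647.296; SSW = ΣΣ(x−x̄ᵢ)² = 561.000
MSB = 1647.296/2 = 823.6481; MSW = 561.000/24 = 23.3750
F = MSB/MSW = 35.2363
df = (2, 24)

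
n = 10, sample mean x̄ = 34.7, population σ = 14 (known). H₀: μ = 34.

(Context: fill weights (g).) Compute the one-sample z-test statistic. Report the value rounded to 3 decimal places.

SE = σ/√n = 14/√10 = 4.4272
z = (x̄−μ₀)/SE = (34.7−34)/4.4272 = 0.1581

test statistic = 0.158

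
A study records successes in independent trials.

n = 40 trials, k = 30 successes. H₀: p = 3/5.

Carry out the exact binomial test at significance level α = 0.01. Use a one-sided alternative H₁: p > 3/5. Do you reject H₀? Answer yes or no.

reject H₀: no

Exact binomial: n=40, k=30, p₀=3/5=0.6000
P(X≥30) from Σ C(n,i)·p₀^i·(1−p₀)^(n−i)
p-value (one-sided, H₁ greater) = 0.03522
At α=0.01: p ≥ α → fail to reject H₀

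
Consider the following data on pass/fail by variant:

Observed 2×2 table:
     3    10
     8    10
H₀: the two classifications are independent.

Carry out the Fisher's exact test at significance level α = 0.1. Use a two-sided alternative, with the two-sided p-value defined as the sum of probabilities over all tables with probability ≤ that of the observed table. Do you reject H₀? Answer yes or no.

reject H₀: no

Margins: r₁=13, r₂=18, c₁=11, c₂=20, n=31
p_obs = C(13,3)·C(18,8)/C(31,11); sum pmf over tables with pmf ≤ p_obs
p-value (two-sided) = 0.27546
At α=0.1: p ≥ α → fail to reject H₀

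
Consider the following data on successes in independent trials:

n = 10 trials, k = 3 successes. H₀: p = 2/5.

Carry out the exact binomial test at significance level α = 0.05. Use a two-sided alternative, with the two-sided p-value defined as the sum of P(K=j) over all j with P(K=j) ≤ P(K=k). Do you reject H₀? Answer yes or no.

Exact binomial: n=10, k=3, p₀=2/5=0.4000
P(X=j) = C(n,j)·p₀^j·(1−p₀)^(n−j); p = Σ P(X=j) over j with P(X=j) ≤ P(X=3)
p-value (two-sided) = 0.74918
At α=0.05: p ≥ α → fail to reject H₀

reject H₀: no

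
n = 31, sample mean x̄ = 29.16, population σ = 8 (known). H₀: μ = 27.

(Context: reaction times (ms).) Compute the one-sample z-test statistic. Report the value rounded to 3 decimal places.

test statistic = 1.503

SE = σ/√n = 8/√31 = 1.4368
z = (x̄−μ₀)/SE = (29.16−27)/1.4368 = 1.5033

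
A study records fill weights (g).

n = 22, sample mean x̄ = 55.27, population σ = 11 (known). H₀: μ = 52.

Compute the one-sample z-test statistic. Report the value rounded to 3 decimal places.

SE = σ/√n = 11/√22 = 2.3452
z = (x̄−μ₀)/SE = (55.27−52)/2.3452 = 1.3943

test statistic = 1.394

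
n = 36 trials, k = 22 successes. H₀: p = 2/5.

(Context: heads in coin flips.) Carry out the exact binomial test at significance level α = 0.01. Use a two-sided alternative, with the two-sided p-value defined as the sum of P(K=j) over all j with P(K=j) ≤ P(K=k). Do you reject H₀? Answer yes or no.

reject H₀: no

Exact binomial: n=36, k=22, p₀=2/5=0.4000
P(X=j) = C(n,j)·p₀^j·(1−p₀)^(n−j); p = Σ P(X=j) over j with P(X=j) ≤ P(X=22)
p-value (two-sided) = 0.01592
At α=0.01: p ≥ α → fail to reject H₀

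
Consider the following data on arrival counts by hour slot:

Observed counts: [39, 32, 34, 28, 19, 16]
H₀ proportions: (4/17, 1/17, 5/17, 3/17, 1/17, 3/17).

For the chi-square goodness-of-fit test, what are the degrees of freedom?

degrees of freedom = 5

df = k − 1 = 6 − 1 = 5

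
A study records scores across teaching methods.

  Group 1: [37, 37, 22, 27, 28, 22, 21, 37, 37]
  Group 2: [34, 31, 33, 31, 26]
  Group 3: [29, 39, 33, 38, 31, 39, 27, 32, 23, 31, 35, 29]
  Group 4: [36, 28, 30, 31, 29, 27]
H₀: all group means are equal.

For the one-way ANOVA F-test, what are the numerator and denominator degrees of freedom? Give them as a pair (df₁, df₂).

degrees of freedom = [3, 28]

k = 4 groups, N = 32 total
df = (k−1, N−k) = (4−1, 32−4) = (3, 28)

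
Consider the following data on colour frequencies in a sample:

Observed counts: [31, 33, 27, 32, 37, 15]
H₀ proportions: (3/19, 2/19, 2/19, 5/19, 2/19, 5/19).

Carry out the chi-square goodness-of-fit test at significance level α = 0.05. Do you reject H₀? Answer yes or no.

reject H₀: yes

n = 175; E_i = n·p_i = [27.63, 18.42, 18.42, 46.05, 18.42, 46.05]
χ² = (31−27.63)²/27.63 + (33−18.42)²/18.42 + (27−18.42)²/18.42 + (32−46.05)²/46.05 + (37−18.42)²/18.42 + (15−46.05)²/46.05 = 59.9088
df = 5
p-value (upper-tail) = 0.00000
At α=0.05: p < α → reject H₀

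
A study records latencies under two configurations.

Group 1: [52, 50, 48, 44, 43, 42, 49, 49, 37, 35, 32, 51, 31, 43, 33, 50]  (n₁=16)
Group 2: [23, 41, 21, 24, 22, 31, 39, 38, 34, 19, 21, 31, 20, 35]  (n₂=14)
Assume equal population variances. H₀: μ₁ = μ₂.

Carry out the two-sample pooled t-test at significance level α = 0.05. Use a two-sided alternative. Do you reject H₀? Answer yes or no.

x̄₁=43.062, s₁=7.335, n₁=16
x̄₂=28.500, s₂=7.891, n₂=14
s_p² = [15·7.335² + 13·7.891²]/28 = 57.7299
SE = √(s_p²·(1/16+1/14)) = 2.7806
t = (43.062−28.500)/2.7806 = 5.2372
df = 28
p-value (two-sided) = 0.00001
At α=0.05: p < α → reject H₀

reject H₀: yes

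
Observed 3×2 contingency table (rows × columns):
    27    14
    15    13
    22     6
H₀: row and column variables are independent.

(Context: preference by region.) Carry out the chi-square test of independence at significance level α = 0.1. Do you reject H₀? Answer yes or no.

reject H₀: no

Row totals [41, 28, 28], col totals [64, 33], n=97
χ² = (27−27.05)²/27.05 + (14−13.95)²/13.95 + (15−18.47)²/18.47 + (13−9.53)²/9.53 + (22−18.47)²/18.47 + (6−9.53)²/9.53 = 3.8986
df = 2
p-value (upper-tail) = 0.14237
At α=0.1: p ≥ α → fail to reject H₀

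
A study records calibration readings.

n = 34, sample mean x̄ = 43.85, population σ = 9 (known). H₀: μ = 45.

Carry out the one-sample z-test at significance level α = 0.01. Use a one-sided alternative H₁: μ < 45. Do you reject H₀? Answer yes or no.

reject H₀: no

SE = σ/√n = 9/√34 = 1.5435
z = (x̄−μ₀)/SE = (43.85−45)/1.5435 = -0.7451
p-value (one-sided, H₁ less) = 0.22812
At α=0.01: p ≥ α → fail to reject H₀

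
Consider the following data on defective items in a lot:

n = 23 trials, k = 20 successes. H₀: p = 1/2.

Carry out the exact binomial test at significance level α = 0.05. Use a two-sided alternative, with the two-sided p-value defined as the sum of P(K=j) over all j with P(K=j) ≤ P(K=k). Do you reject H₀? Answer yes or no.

Exact binomial: n=23, k=20, p₀=1/2=0.5000
P(X=j) = C(n,j)·p₀^j·(1−p₀)^(n−j); p = Σ P(X=j) over j with P(X=j) ≤ P(X=20)
p-value (two-sided) = 0.00049
At α=0.05: p < α → reject H₀

reject H₀: yes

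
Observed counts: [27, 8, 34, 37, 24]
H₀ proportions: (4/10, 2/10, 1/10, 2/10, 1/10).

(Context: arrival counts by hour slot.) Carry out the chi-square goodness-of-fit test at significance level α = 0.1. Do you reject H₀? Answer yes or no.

n = 130; E_i = n·p_i = [52.00, 26.00, 13.00, 26.00, 13.00]
χ² = (27−52.00)²/52.00 + (8−26.00)²/26.00 + (34−13.00)²/13.00 + (37−26.00)²/26.00 + (24−13.00)²/13.00 = 72.3654
df = 4
p-value (upper-tail) = 0.00000
At α=0.1: p < α → reject H₀

reject H₀: yes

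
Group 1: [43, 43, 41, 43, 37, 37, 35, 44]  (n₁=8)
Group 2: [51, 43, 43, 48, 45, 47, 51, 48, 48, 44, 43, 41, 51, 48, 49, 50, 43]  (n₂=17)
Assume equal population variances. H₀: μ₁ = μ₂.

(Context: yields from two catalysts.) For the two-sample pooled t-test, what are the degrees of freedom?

df = n₁ + n₂ − 2 = 8 + 17 − 2 = 23

degrees of freedom = 23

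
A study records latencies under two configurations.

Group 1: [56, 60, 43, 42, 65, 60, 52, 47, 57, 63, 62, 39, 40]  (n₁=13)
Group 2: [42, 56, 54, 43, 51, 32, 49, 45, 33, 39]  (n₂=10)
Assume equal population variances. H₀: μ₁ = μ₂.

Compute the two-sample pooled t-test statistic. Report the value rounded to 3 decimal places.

test statistic = 2.223

x̄₁=52.769, s₁=9.444, n₁=13
x̄₂=44.400, s₂=8.249, n₂=10
s_p² = [12·9.444² + 9·8.249²]/21 = 80.1289
SE = √(s_p²·(1/13+1/10)) = 3.7652
t = (52.769−44.400)/3.7652 = 2.2228
df = 21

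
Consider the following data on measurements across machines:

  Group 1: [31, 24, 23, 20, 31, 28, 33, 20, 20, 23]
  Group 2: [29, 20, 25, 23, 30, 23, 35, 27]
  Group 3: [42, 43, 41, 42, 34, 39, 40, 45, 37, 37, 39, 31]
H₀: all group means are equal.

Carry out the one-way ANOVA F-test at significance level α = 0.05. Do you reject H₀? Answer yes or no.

Group means [25.30, 26.50, 39.17], grand mean 31.167
SSB = Σnᵢ(x̄ᵢ−x̄)² = 1286.400; SSW = ΣΣ(x−x̄ᵢ)² = 559.767
MSB = 1286.400/2 = 643.2000; MSW = 559.767/27 = 20.7321
F = MSB/MSW = 31.0244
df = (2, 27)
p-value (upper-tail) = 0.00000
At α=0.05: p < α → reject H₀

reject H₀: yes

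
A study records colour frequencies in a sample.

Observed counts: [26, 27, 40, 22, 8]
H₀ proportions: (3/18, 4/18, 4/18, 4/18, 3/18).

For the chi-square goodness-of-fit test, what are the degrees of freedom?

df = k − 1 = 5 − 1 = 4

degrees of freedom = 4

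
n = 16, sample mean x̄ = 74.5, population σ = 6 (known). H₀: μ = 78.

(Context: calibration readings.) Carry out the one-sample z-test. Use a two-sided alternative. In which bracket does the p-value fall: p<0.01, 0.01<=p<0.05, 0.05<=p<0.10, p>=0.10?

p-value bracket: 0.01<=p<0.05

SE = σ/√n = 6/√16 = 1.5000
z = (x̄−μ₀)/SE = (74.5−78)/1.5000 = -2.3333
p-value (two-sided) = 0.01963
→ bracket: 0.01<=p<0.05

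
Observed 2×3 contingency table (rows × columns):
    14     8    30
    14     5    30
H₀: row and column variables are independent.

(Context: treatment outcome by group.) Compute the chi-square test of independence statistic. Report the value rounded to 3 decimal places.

Row totals [52, 49], col totals [28, 13, 60], n=101
χ² = (14−14.42)²/14.42 + (8−6.69)²/6.69 + (30−30.89)²/30.89 + (14−13.58)²/13.58 + (5−6.31)²/6.31 + (30−29.11)²/29.11 = 0.6037
df = 2

test statistic = 0.604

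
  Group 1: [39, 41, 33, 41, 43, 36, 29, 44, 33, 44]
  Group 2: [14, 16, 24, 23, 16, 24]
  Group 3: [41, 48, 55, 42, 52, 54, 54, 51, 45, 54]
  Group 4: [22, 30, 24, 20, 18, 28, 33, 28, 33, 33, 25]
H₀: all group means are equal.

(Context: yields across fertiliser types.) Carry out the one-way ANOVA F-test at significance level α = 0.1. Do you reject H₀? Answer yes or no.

reject H₀: yes

Group means [38.30, 19.50, 49.60, 26.73], grand mean 34.865
SSB = Σnᵢ(x̄ᵢ−x̄)² = 4434.143; SSW = ΣΣ(x−x̄ᵢ)² = 894.182
MSB = 4434.143/3 = 1478.0475; MSW = 894.182/33 = 27.0964
F = MSB/MSW = 54.5477
df = (3, 33)
p-value (upper-tail) = 0.00000
At α=0.1: p < α → reject H₀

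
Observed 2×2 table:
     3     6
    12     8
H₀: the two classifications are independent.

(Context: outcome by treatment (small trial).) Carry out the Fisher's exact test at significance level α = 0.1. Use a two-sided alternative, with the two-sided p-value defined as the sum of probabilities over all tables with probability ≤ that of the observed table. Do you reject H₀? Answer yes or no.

Margins: r₁=9, r₂=20, c₁=15, c₂=14, n=29
p_obs = C(9,3)·C(20,12)/C(29,15); sum pmf over tables with pmf ≤ p_obs
p-value (two-sided) = 0.24508
At α=0.1: p ≥ α → fail to reject H₀

reject H₀: no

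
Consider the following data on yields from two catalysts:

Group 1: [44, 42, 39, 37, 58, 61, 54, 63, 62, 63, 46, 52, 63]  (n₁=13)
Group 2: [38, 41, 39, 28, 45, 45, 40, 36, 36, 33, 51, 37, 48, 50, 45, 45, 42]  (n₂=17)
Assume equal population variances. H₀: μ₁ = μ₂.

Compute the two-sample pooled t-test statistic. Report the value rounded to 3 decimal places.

test statistic = 3.913

x̄₁=52.615, s₁=9.887, n₁=13
x̄₂=41.118, s₂=6.163, n₂=17
s_p² = [12·9.887² + 16·6.163²]/28 = 63.6015
SE = √(s_p²·(1/13+1/17)) = 2.9383
t = (52.615−41.118)/2.9383 = 3.9130
df = 28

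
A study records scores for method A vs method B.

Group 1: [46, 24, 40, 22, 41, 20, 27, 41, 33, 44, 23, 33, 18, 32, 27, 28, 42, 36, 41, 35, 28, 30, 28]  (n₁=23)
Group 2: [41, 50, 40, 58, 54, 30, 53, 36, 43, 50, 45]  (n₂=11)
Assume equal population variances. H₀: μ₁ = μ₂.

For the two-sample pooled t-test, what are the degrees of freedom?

degrees of freedom = 32

df = n₁ + n₂ − 2 = 23 + 11 − 2 = 32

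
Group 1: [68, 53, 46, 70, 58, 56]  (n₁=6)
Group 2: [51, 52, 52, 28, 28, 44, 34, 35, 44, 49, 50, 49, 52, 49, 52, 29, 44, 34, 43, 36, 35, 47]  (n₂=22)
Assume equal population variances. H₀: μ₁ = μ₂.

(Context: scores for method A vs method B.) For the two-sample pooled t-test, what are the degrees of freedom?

degrees of freedom = 26

df = n₁ + n₂ − 2 = 6 + 22 − 2 = 26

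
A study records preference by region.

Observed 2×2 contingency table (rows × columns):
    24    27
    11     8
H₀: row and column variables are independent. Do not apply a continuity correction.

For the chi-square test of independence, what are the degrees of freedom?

df = (r−1)(c−1) = (2−1)·(2−1) = 1

degrees of freedom = 1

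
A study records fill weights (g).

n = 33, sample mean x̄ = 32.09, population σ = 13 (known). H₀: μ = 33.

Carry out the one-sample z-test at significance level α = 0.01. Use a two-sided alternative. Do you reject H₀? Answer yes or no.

SE = σ/√n = 13/√33 = 2.2630
z = (x̄−μ₀)/SE = (32.09−33)/2.2630 = -0.4021
p-value (two-sided) = 0.68760
At α=0.01: p ≥ α → fail to reject H₀

reject H₀: no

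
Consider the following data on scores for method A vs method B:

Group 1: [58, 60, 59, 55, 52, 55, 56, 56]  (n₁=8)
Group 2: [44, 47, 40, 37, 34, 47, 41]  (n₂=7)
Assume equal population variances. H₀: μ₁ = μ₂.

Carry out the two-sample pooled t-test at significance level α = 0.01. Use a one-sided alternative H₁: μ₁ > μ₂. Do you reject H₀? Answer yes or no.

reject H₀: yes

x̄₁=56.375, s₁=2.560, n₁=8
x̄₂=41.429, s₂=4.928, n₂=7
s_p² = [7·2.560² + 6·4.928²]/13 = 14.7376
SE = √(s_p²·(1/8+1/7)) = 1.9869
t = (56.375−41.429)/1.9869 = 7.5227
df = 13
p-value (one-sided, H₁ greater) = 0.00000
At α=0.01: p < α → reject H₀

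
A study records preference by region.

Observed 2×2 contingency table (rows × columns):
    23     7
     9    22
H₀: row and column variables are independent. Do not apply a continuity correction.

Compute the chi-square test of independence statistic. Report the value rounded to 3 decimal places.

test statistic = 13.871

Row totals [30, 31], col totals [32, 29], n=61
χ² = (23−15.74)²/15.74 + (7−14.26)²/14.26 + (9−16.26)²/16.26 + (22−14.74)²/14.74 = 13.8710
df = 1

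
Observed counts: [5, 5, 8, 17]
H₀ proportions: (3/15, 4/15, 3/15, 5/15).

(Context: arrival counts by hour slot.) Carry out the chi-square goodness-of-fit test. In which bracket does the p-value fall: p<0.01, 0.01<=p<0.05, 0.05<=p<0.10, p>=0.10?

p-value bracket: p>=0.10

n = 35; E_i = n·p_i = [7.00, 9.33, 7.00, 11.67]
χ² = (5−7.00)²/7.00 + (5−9.33)²/9.33 + (8−7.00)²/7.00 + (17−11.67)²/11.67 = 5.1643
df = 3
p-value (upper-tail) = 0.16016
→ bracket: p>=0.10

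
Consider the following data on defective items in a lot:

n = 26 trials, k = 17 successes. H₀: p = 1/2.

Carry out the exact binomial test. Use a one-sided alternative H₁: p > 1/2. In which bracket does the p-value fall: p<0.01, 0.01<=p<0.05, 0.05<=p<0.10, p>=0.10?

Exact binomial: n=26, k=17, p₀=1/2=0.5000
P(X≥17) from Σ C(n,i)·p₀^i·(1−p₀)^(n−i)
p-value (one-sided, H₁ greater) = 0.08432
→ bracket: 0.05<=p<0.10

p-value bracket: 0.05<=p<0.10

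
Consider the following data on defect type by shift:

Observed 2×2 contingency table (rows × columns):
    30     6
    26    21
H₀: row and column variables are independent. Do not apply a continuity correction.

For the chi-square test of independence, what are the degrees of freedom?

degrees of freedom = 1

df = (r−1)(c−1) = (2−1)·(2−1) = 1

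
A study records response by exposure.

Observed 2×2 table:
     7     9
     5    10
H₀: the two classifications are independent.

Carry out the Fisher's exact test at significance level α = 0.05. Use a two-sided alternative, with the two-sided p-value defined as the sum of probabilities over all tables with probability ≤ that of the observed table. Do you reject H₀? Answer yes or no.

reject H₀: no

Margins: r₁=16, r₂=15, c₁=12, c₂=19, n=31
p_obs = C(16,7)·C(15,5)/C(31,12); sum pmf over tables with pmf ≤ p_obs
p-value (two-sided) = 0.71599
At α=0.05: p ≥ α → fail to reject H₀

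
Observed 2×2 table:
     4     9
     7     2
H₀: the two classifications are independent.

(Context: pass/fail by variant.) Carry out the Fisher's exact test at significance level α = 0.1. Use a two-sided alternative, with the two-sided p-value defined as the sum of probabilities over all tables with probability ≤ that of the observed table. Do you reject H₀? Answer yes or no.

reject H₀: yes

Margins: r₁=13, r₂=9, c₁=11, c₂=11, n=22
p_obs = C(13,4)·C(9,7)/C(22,11); sum pmf over tables with pmf ≤ p_obs
p-value (two-sided) = 0.08050
At α=0.1: p < α → reject H₀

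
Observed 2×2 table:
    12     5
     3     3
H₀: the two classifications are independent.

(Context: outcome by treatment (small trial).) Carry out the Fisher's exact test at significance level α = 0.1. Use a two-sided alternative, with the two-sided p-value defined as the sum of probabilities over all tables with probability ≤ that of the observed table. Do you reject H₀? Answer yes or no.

reject H₀: no

Margins: r₁=17, r₂=6, c₁=15, c₂=8, n=23
p_obs = C(17,12)·C(6,3)/C(23,15); sum pmf over tables with pmf ≤ p_obs
p-value (two-sided) = 0.62139
At α=0.1: p ≥ α → fail to reject H₀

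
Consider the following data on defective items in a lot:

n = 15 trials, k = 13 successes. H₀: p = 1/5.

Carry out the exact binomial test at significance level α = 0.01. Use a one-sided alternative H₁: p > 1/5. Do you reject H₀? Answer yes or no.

Exact binomial: n=15, k=13, p₀=1/5=0.2000
P(X≥13) from Σ C(n,i)·p₀^i·(1−p₀)^(n−i)
p-value (one-sided, H₁ greater) = 0.00000
At α=0.01: p < α → reject H₀

reject H₀: yes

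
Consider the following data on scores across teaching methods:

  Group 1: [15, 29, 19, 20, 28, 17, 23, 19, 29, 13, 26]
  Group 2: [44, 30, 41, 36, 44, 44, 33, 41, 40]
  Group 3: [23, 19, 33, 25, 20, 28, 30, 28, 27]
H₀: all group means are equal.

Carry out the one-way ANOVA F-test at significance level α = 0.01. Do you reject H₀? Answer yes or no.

reject H₀: yes

Group means [21.64, 39.22, 25.89], grand mean 28.414
SSB = Σnᵢ(x̄ᵢ−x̄)² = 1614.045; SSW = ΣΣ(x−x̄ᵢ)² = 704.990
MSB = 1614.045/2 = 807.0223; MSW = 704.990/26 = 27.1150
F = MSB/MSW = 29.7630
df = (2, 26)
p-value (upper-tail) = 0.00000
At α=0.01: p < α → reject H₀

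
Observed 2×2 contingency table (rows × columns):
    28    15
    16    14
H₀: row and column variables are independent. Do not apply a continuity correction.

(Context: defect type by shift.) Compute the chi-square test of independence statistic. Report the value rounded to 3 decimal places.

Row totals [43, 30], col totals [44, 29], n=73
χ² = (28−25.92)²/25.92 + (15−17.08)²/17.08 + (16−18.08)²/18.08 + (14−11.92)²/11.92 = 1.0246
df = 1

test statistic = 1.025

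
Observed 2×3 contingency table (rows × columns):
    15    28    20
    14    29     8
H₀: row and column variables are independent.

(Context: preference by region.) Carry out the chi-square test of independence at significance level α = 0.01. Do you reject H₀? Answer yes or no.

reject H₀: no

Row totals [63, 51], col totals [29, 57, 28], n=114
χ² = (15−16.03)²/16.03 + (28−31.50)²/31.50 + (20−15.47)²/15.47 + (14−12.97)²/12.97 + (29−25.50)²/25.50 + (8−12.53)²/12.53 = 3.9758
df = 2
p-value (upper-tail) = 0.13698
At α=0.01: p ≥ α → fail to reject H₀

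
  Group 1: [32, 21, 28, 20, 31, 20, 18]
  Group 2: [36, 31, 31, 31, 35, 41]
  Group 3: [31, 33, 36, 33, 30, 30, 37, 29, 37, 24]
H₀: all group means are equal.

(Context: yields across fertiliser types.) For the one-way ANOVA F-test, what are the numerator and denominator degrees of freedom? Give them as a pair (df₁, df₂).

degrees of freedom = [2, 20]

k = 3 groups, N = 23 total
df = (k−1, N−k) = (3−1, 23−3) = (2, 20)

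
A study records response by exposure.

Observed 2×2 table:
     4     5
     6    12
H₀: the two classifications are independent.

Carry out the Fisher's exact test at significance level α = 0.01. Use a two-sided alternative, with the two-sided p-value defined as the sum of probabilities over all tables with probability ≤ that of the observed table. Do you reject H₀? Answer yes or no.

reject H₀: no

Margins: r₁=9, r₂=18, c₁=10, c₂=17, n=27
p_obs = C(9,4)·C(18,6)/C(27,10); sum pmf over tables with pmf ≤ p_obs
p-value (two-sided) = 0.68313
At α=0.01: p ≥ α → fail to reject H₀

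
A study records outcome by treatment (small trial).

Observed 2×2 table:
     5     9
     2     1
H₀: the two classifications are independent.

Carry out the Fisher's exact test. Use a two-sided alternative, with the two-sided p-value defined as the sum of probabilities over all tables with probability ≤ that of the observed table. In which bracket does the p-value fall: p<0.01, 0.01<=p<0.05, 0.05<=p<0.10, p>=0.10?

p-value bracket: p>=0.10

Margins: r₁=14, r₂=3, c₁=7, c₂=10, n=17
p_obs = C(14,5)·C(3,2)/C(17,7); sum pmf over tables with pmf ≤ p_obs
p-value (two-sided) = 0.53676
→ bracket: p>=0.10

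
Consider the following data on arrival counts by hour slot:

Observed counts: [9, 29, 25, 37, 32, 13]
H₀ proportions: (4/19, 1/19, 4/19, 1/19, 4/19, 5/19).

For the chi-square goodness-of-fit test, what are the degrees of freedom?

df = k − 1 = 6 − 1 = 5

degrees of freedom = 5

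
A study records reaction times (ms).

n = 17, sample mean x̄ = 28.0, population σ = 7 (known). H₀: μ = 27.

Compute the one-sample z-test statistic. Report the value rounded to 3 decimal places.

test statistic = 0.589

SE = σ/√n = 7/√17 = 1.6977
z = (x̄−μ₀)/SE = (28.0−27)/1.6977 = 0.5890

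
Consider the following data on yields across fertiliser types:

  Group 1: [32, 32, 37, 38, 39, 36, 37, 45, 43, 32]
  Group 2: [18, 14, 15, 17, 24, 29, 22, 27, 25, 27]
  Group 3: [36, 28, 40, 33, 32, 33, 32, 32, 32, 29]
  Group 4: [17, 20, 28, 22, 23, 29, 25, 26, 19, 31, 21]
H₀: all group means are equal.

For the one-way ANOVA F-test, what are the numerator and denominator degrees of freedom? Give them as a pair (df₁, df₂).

degrees of freedom = [3, 37]

k = 4 groups, N = 41 total
df = (k−1, N−k) = (4−1, 41−4) = (3, 37)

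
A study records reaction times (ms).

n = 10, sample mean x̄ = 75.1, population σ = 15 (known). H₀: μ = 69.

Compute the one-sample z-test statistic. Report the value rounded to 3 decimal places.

test statistic = 1.286

SE = σ/√n = 15/√10 = 4.7434
z = (x̄−μ₀)/SE = (75.1−69)/4.7434 = 1.2860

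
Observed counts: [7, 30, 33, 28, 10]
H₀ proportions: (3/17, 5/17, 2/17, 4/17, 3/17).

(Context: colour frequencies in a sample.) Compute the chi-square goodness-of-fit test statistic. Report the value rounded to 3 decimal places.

n = 108; E_i = n·p_i = [19.06, 31.76, 12.71, 25.41, 19.06]
χ² = (7−19.06)²/19.06 + (30−31.76)²/31.76 + (33−12.71)²/12.71 + (28−25.41)²/25.41 + (10−19.06)²/19.06 = 44.7114
df = 4

test statistic = 44.711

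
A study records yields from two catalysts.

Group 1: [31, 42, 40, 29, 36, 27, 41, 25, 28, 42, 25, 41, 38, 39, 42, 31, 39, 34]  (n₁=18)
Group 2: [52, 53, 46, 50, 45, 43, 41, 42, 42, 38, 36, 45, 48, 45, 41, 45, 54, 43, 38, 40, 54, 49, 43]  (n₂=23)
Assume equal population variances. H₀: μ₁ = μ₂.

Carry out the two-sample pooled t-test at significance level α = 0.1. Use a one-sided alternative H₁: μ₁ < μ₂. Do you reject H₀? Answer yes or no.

x̄₁=35.000, s₁=6.269, n₁=18
x̄₂=44.913, s₂=5.187, n₂=23
s_p² = [17·6.269² + 22·5.187²]/39 = 32.3032
SE = √(s_p²·(1/18+1/23)) = 1.7886
t = (35.000−44.913)/1.7886 = -5.5423
df = 39
p-value (one-sided, H₁ less) = 0.00000
At α=0.1: p < α → reject H₀

reject H₀: yes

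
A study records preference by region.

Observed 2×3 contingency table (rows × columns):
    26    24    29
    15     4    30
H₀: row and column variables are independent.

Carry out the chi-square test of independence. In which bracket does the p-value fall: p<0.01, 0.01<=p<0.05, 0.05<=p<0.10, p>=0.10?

p-value bracket: p<0.01

Row totals [79, 49], col totals [41, 28, 59], n=128
χ² = (26−25.30)²/25.30 + (24−17.28)²/17.28 + (29−36.41)²/36.41 + (15−15.70)²/15.70 + (4−10.72)²/10.72 + (30−22.59)²/22.59 = 10.8168
df = 2
p-value (upper-tail) = 0.00448
→ bracket: p<0.01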